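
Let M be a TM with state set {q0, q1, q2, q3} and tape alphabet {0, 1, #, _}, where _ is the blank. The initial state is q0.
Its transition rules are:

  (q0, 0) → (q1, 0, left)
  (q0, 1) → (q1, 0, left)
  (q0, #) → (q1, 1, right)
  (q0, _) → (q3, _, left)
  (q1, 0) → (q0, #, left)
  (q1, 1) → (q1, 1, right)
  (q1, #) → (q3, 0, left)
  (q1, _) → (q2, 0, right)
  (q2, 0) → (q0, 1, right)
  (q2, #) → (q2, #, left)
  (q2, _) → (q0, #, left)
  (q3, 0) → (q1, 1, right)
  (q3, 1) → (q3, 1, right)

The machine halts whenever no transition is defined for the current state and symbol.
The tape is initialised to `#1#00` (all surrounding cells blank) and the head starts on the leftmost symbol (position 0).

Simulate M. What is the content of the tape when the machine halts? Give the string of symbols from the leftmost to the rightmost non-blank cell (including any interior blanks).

#0####

state=q0 head=0 tape=___[#]1#00   (q0,#)→(q1,1,right)
state=q1 head=1 tape=___1[1]#00   (q1,1)→(q1,1,right)
state=q1 head=2 tape=___11[#]00   (q1,#)→(q3,0,left)
state=q3 head=1 tape=___1[1]000   (q3,1)→(q3,1,right)
state=q3 head=2 tape=___11[0]00   (q3,0)→(q1,1,right)
state=q1 head=3 tape=___111[0]0   (q1,0)→(q0,#,left)
state=q0 head=2 tape=___11[1]#0   (q0,1)→(q1,0,left)
state=q1 head=1 tape=___1[1]0#0   (q1,1)→(q1,1,right)
state=q1 head=2 tape=___11[0]#0   (q1,0)→(q0,#,left)
state=q0 head=1 tape=___1[1]##0   (q0,1)→(q1,0,left)
state=q1 head=0 tape=___[1]0##0   (q1,1)→(q1,1,right)
state=q1 head=1 tape=___1[0]##0   (q1,0)→(q0,#,left)
state=q0 head=0 tape=___[1]###0   (q0,1)→(q1,0,left)
state=q1 head=-1 tape=__[_]0###0   (q1,_)→(q2,0,right)
state=q2 head=0 tape=__0[0]###0   (q2,0)→(q0,1,right)
state=q0 head=1 tape=__01[#]##0   (q0,#)→(q1,1,right)
state=q1 head=2 tape=__011[#]#0   (q1,#)→(q3,0,left)
state=q3 head=1 tape=__01[1]0#0   (q3,1)→(q3,1,right)
state=q3 head=2 tape=__011[0]#0   (q3,0)→(q1,1,right)
state=q1 head=3 tape=__0111[#]0   (q1,#)→(q3,0,left)
state=q3 head=2 tape=__011[1]00   (q3,1)→(q3,1,right)
state=q3 head=3 tape=__0111[0]0   (q3,0)→(q1,1,right)
state=q1 head=4 tape=__01111[0]   (q1,0)→(q0,#,left)
state=q0 head=3 tape=__0111[1]#   (q0,1)→(q1,0,left)
state=q1 head=2 tape=__011[1]0#   (q1,1)→(q1,1,right)
state=q1 head=3 tape=__0111[0]#   (q1,0)→(q0,#,left)
state=q0 head=2 tape=__011[1]##   (q0,1)→(q1,0,left)
state=q1 head=1 tape=__01[1]0##   (q1,1)→(q1,1,right)
state=q1 head=2 tape=__011[0]##   (q1,0)→(q0,#,left)
state=q0 head=1 tape=__01[1]###   (q0,1)→(q1,0,left)
state=q1 head=0 tape=__0[1]0###   (q1,1)→(q1,1,right)
state=q1 head=1 tape=__01[0]###   (q1,0)→(q0,#,left)
state=q0 head=0 tape=__0[1]####   (q0,1)→(q1,0,left)
state=q1 head=-1 tape=__[0]0####   (q1,0)→(q0,#,left)
state=q0 head=-2 tape=_[_]#0####   (q0,_)→(q3,_,left)
state=q3 head=-3 tape=[_]_#0####
The non-blank tape span at halt is #0####.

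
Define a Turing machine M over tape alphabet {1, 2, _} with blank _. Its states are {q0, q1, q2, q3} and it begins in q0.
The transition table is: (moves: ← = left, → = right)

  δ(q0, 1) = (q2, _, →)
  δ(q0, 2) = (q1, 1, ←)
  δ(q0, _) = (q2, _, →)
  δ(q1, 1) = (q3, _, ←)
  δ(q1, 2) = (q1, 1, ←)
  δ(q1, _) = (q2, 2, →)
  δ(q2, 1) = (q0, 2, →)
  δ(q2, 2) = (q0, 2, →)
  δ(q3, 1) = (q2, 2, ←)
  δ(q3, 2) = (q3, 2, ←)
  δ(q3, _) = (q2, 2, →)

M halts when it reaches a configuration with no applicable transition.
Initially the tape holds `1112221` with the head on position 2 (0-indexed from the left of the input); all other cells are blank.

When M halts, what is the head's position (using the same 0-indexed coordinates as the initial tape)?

7

q0 | 11[1]2221_   read 1 → write _, move →, go to q2
q2 | 11_[2]221_   read 2 → write 2, move →, go to q0
q0 | 11_2[2]21_   read 2 → write 1, move ←, go to q1
q1 | 11_[2]121_   read 2 → write 1, move ←, go to q1
q1 | 11[_]1121_   read _ → write 2, move →, go to q2
q2 | 112[1]121_   read 1 → write 2, move →, go to q0
q0 | 1122[1]21_   read 1 → write _, move →, go to q2
q2 | 1122_[2]1_   read 2 → write 2, move →, go to q0
q0 | 1122_2[1]_   read 1 → write _, move →, go to q2
q2 | 1122_2_[_]
At halt the head is at cell 7.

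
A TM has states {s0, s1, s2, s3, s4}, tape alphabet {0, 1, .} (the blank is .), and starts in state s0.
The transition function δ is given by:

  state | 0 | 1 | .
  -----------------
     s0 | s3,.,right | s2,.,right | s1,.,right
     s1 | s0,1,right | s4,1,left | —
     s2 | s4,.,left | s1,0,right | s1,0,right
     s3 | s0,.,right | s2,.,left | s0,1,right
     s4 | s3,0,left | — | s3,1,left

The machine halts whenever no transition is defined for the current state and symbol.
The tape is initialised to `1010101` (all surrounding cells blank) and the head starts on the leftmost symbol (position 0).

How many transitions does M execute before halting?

state=s0 head=0 tape=.[1]010101   (s0,1)→(s2,.,right)
state=s2 head=1 tape=..[0]10101   (s2,0)→(s4,.,left)
state=s4 head=0 tape=.[.].10101   (s4,.)→(s3,1,left)
state=s3 head=-1 tape=[.]1.10101   (s3,.)→(s0,1,right)
state=s0 head=0 tape=1[1].10101   (s0,1)→(s2,.,right)
state=s2 head=1 tape=1.[.]10101   (s2,.)→(s1,0,right)
state=s1 head=2 tape=1.0[1]0101   (s1,1)→(s4,1,left)
state=s4 head=1 tape=1.[0]10101   (s4,0)→(s3,0,left)
state=s3 head=0 tape=1[.]010101   (s3,.)→(s0,1,right)
state=s0 head=1 tape=11[0]10101   (s0,0)→(s3,.,right)
state=s3 head=2 tape=11.[1]0101   (s3,1)→(s2,.,left)
state=s2 head=1 tape=11[.].0101   (s2,.)→(s1,0,right)
state=s1 head=2 tape=110[.]0101
M halts after 12 transitions.

12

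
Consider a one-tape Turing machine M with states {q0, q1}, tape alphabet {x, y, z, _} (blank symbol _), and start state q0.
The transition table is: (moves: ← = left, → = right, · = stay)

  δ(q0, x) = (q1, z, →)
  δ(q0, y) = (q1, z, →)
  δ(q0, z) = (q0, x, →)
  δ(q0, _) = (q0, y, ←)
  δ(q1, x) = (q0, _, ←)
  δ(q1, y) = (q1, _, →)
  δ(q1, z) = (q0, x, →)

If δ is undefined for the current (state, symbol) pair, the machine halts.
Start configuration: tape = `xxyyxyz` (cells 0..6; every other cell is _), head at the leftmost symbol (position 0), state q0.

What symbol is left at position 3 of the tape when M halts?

_

q0 | [x]xyyxyz   read x → write z, move →, go to q1
q1 | z[x]yyxyz   read x → write _, move ←, go to q0
q0 | [z]_yyxyz   read z → write x, move →, go to q0
q0 | x[_]yyxyz   read _ → write y, move ←, go to q0
q0 | [x]yyyxyz   read x → write z, move →, go to q1
q1 | z[y]yyxyz   read y → write _, move →, go to q1
q1 | z_[y]yxyz   read y → write _, move →, go to q1
q1 | z__[y]xyz   read y → write _, move →, go to q1
q1 | z___[x]yz   read x → write _, move ←, go to q0
q0 | z__[_]_yz   read _ → write y, move ←, go to q0
q0 | z_[_]y_yz   read _ → write y, move ←, go to q0
q0 | z[_]yy_yz   read _ → write y, move ←, go to q0
q0 | [z]yyy_yz   read z → write x, move →, go to q0
q0 | x[y]yy_yz   read y → write z, move →, go to q1
q1 | xz[y]y_yz   read y → write _, move →, go to q1
q1 | xz_[y]_yz   read y → write _, move →, go to q1
q1 | xz__[_]yz
Cell 3 holds _ when M halts.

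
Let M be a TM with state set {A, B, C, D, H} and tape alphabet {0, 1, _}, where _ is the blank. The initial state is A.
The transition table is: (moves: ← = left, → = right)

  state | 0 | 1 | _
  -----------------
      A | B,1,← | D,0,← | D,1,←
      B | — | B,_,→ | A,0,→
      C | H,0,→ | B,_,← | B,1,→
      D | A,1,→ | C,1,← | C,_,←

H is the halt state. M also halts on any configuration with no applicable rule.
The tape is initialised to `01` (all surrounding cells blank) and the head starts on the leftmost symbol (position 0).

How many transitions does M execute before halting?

15

A | _[0]1__   read 0 → write 1, move ←, go to B
B | [_]11__   read _ → write 0, move →, go to A
A | 0[1]1__   read 1 → write 0, move ←, go to D
D | [0]01__   read 0 → write 1, move →, go to A
A | 1[0]1__   read 0 → write 1, move ←, go to B
B | [1]11__   read 1 → write _, move →, go to B
B | _[1]1__   read 1 → write _, move →, go to B
B | __[1]__   read 1 → write _, move →, go to B
B | ___[_]_   read _ → write 0, move →, go to A
A | ___0[_]   read _ → write 1, move ←, go to D
D | ___[0]1   read 0 → write 1, move →, go to A
A | ___1[1]   read 1 → write 0, move ←, go to D
D | ___[1]0   read 1 → write 1, move ←, go to C
C | __[_]10   read _ → write 1, move →, go to B
B | __1[1]0   read 1 → write _, move →, go to B
B | __1_[0]
M halts after 15 transitions.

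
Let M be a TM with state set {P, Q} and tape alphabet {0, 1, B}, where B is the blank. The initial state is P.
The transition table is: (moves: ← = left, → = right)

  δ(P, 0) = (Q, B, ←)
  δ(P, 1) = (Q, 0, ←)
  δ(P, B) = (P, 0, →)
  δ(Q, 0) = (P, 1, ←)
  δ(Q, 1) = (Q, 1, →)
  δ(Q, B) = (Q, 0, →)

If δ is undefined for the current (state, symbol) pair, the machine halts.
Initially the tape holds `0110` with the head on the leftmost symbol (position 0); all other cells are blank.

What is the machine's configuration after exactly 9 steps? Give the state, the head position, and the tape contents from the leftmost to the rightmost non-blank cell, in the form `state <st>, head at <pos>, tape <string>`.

state=P head=0 tape=B[0]110   (P,0)→(Q,B,←)
state=Q head=-1 tape=[B]B110   (Q,B)→(Q,0,→)
state=Q head=0 tape=0[B]110   (Q,B)→(Q,0,→)
state=Q head=1 tape=00[1]10   (Q,1)→(Q,1,→)
state=Q head=2 tape=001[1]0   (Q,1)→(Q,1,→)
state=Q head=3 tape=0011[0]   (Q,0)→(P,1,←)
state=P head=2 tape=001[1]1   (P,1)→(Q,0,←)
state=Q head=1 tape=00[1]01   (Q,1)→(Q,1,→)
state=Q head=2 tape=001[0]1   (Q,0)→(P,1,←)
state=P head=1 tape=00[1]11
After 9 steps: state P, head at 1, tape 00111.

state P, head at 1, tape 00111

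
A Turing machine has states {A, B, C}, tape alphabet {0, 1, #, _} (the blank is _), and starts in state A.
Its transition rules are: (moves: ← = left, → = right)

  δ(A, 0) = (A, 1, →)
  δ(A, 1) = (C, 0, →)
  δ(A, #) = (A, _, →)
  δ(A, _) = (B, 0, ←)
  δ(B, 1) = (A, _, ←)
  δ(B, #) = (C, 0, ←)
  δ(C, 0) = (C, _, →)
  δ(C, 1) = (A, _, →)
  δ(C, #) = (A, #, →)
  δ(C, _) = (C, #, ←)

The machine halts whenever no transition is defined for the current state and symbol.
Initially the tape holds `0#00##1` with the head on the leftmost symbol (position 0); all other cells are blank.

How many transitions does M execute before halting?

32

state=A head=0 tape=[0]#00##1____   (A,0)→(A,1,→)
state=A head=1 tape=1[#]00##1____   (A,#)→(A,_,→)
state=A head=2 tape=1_[0]0##1____   (A,0)→(A,1,→)
state=A head=3 tape=1_1[0]##1____   (A,0)→(A,1,→)
state=A head=4 tape=1_11[#]#1____   (A,#)→(A,_,→)
state=A head=5 tape=1_11_[#]1____   (A,#)→(A,_,→)
state=A head=6 tape=1_11__[1]____   (A,1)→(C,0,→)
state=C head=7 tape=1_11__0[_]___   (C,_)→(C,#,←)
state=C head=6 tape=1_11__[0]#___   (C,0)→(C,_,→)
state=C head=7 tape=1_11___[#]___   (C,#)→(A,#,→)
state=A head=8 tape=1_11___#[_]__   (A,_)→(B,0,←)
state=B head=7 tape=1_11___[#]0__   (B,#)→(C,0,←)
state=C head=6 tape=1_11__[_]00__   (C,_)→(C,#,←)
state=C head=5 tape=1_11_[_]#00__   (C,_)→(C,#,←)
state=C head=4 tape=1_11[_]##00__   (C,_)→(C,#,←)
state=C head=3 tape=1_1[1]###00__   (C,1)→(A,_,→)
state=A head=4 tape=1_1_[#]##00__   (A,#)→(A,_,→)
state=A head=5 tape=1_1__[#]#00__   (A,#)→(A,_,→)
state=A head=6 tape=1_1___[#]00__   (A,#)→(A,_,→)
state=A head=7 tape=1_1____[0]0__   (A,0)→(A,1,→)
state=A head=8 tape=1_1____1[0]__   (A,0)→(A,1,→)
state=A head=9 tape=1_1____11[_]_   (A,_)→(B,0,←)
state=B head=8 tape=1_1____1[1]0_   (B,1)→(A,_,←)
state=A head=7 tape=1_1____[1]_0_   (A,1)→(C,0,→)
state=C head=8 tape=1_1____0[_]0_   (C,_)→(C,#,←)
state=C head=7 tape=1_1____[0]#0_   (C,0)→(C,_,→)
state=C head=8 tape=1_1_____[#]0_   (C,#)→(A,#,→)
state=A head=9 tape=1_1_____#[0]_   (A,0)→(A,1,→)
state=A head=10 tape=1_1_____#1[_]   (A,_)→(B,0,←)
state=B head=9 tape=1_1_____#[1]0   (B,1)→(A,_,←)
state=A head=8 tape=1_1_____[#]_0   (A,#)→(A,_,→)
state=A head=9 tape=1_1______[_]0   (A,_)→(B,0,←)
state=B head=8 tape=1_1_____[_]00
M halts after 32 transitions.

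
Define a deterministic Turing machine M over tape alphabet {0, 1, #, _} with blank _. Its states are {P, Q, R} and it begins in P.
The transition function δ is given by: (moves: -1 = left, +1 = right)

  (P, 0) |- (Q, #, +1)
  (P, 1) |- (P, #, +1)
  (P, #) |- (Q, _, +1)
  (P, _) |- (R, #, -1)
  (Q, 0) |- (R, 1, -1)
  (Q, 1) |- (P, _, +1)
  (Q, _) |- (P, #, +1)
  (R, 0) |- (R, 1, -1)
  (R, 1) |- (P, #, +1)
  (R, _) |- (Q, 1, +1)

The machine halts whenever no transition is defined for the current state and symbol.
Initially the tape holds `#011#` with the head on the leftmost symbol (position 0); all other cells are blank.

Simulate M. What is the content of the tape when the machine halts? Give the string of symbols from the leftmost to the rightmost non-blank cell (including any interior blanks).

1_##_##

P | [#]011#__   read # → write _, move +1, go to Q
Q | _[0]11#__   read 0 → write 1, move -1, go to R
R | [_]111#__   read _ → write 1, move +1, go to Q
Q | 1[1]11#__   read 1 → write _, move +1, go to P
P | 1_[1]1#__   read 1 → write #, move +1, go to P
P | 1_#[1]#__   read 1 → write #, move +1, go to P
P | 1_##[#]__   read # → write _, move +1, go to Q
Q | 1_##_[_]_   read _ → write #, move +1, go to P
P | 1_##_#[_]   read _ → write #, move -1, go to R
R | 1_##_[#]#
The non-blank tape span at halt is 1_##_##.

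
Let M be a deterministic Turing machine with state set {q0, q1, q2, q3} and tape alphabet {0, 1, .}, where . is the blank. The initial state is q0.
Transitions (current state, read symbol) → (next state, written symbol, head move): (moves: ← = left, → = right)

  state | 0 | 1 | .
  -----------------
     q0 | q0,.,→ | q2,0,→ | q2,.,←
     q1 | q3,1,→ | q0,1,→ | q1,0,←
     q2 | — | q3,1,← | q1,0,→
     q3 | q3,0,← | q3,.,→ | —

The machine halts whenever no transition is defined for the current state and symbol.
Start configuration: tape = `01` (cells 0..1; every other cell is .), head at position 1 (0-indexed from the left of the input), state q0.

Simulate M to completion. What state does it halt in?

q3

state=q0 head=1 tape=0[1]..   (q0,1)→(q2,0,→)
state=q2 head=2 tape=00[.].   (q2,.)→(q1,0,→)
state=q1 head=3 tape=000[.]   (q1,.)→(q1,0,←)
state=q1 head=2 tape=00[0]0   (q1,0)→(q3,1,→)
state=q3 head=3 tape=001[0]   (q3,0)→(q3,0,←)
state=q3 head=2 tape=00[1]0   (q3,1)→(q3,.,→)
state=q3 head=3 tape=00.[0]   (q3,0)→(q3,0,←)
state=q3 head=2 tape=00[.]0
No transition is defined for (q3, .); M halts in state q3.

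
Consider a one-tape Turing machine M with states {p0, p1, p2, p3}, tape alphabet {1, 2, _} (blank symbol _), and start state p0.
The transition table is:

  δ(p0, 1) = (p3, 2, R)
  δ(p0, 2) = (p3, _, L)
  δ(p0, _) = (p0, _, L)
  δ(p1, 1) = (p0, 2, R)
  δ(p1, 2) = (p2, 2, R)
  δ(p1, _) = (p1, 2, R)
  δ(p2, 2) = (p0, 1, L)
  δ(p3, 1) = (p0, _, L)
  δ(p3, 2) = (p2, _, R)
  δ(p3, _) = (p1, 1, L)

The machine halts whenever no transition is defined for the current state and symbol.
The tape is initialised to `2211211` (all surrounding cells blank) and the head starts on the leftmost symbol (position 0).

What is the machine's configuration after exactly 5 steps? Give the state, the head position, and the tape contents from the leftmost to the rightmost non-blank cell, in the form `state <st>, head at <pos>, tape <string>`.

p0 | __[2]211211   read 2 → write _, move L, go to p3
p3 | _[_]_211211   read _ → write 1, move L, go to p1
p1 | [_]1_211211   read _ → write 2, move R, go to p1
p1 | 2[1]_211211   read 1 → write 2, move R, go to p0
p0 | 22[_]211211   read _ → write _, move L, go to p0
p0 | 2[2]_211211
After 5 steps: state p0, head at -1, tape 22_211211.

state p0, head at -1, tape 22_211211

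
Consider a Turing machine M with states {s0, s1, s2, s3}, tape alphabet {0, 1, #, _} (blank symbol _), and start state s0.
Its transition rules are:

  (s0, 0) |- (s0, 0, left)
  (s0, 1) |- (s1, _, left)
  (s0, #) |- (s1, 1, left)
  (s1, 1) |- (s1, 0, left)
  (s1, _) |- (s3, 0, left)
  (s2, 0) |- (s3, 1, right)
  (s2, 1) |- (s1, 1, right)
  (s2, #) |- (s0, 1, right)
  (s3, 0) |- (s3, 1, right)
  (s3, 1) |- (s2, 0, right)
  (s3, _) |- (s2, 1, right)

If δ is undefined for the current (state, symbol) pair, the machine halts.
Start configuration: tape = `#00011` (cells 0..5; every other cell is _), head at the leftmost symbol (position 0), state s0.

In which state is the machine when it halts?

s2

state=s0 head=0 tape=__[#]00011___   (s0,#)→(s1,1,left)
state=s1 head=-1 tape=_[_]100011___   (s1,_)→(s3,0,left)
state=s3 head=-2 tape=[_]0100011___   (s3,_)→(s2,1,right)
state=s2 head=-1 tape=1[0]100011___   (s2,0)→(s3,1,right)
state=s3 head=0 tape=11[1]00011___   (s3,1)→(s2,0,right)
state=s2 head=1 tape=110[0]0011___   (s2,0)→(s3,1,right)
state=s3 head=2 tape=1101[0]011___   (s3,0)→(s3,1,right)
state=s3 head=3 tape=11011[0]11___   (s3,0)→(s3,1,right)
state=s3 head=4 tape=110111[1]1___   (s3,1)→(s2,0,right)
state=s2 head=5 tape=1101110[1]___   (s2,1)→(s1,1,right)
state=s1 head=6 tape=11011101[_]__   (s1,_)→(s3,0,left)
state=s3 head=5 tape=1101110[1]0__   (s3,1)→(s2,0,right)
state=s2 head=6 tape=11011100[0]__   (s2,0)→(s3,1,right)
state=s3 head=7 tape=110111001[_]_   (s3,_)→(s2,1,right)
state=s2 head=8 tape=1101110011[_]
No transition is defined for (s2, _); M halts in state s2.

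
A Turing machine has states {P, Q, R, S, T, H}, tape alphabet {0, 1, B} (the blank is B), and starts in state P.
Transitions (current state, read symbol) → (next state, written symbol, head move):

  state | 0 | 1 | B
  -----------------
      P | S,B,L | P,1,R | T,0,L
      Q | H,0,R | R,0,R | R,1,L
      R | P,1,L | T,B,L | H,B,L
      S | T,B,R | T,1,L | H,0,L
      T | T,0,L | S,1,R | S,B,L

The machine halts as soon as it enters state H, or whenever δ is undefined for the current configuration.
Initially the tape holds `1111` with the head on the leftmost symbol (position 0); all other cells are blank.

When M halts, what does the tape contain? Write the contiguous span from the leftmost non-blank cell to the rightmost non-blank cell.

11110

P | [1]111BB   read 1 → write 1, move R, go to P
P | 1[1]11BB   read 1 → write 1, move R, go to P
P | 11[1]1BB   read 1 → write 1, move R, go to P
P | 111[1]BB   read 1 → write 1, move R, go to P
P | 1111[B]B   read B → write 0, move L, go to T
T | 111[1]0B   read 1 → write 1, move R, go to S
S | 1111[0]B   read 0 → write B, move R, go to T
T | 1111B[B]   read B → write B, move L, go to S
S | 1111[B]B   read B → write 0, move L, go to H
H | 111[1]0B
The non-blank tape span at halt is 11110.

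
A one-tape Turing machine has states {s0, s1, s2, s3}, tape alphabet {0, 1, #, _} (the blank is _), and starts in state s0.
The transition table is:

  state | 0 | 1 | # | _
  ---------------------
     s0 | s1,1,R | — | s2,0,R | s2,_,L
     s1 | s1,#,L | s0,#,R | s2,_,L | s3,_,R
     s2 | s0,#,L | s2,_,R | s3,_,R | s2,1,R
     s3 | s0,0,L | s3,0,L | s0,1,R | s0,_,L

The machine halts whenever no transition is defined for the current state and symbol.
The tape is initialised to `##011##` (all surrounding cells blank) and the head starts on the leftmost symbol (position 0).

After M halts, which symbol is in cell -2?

1

s0 | __[#]#011##   read # → write 0, move R, go to s2
s2 | __0[#]011##   read # → write _, move R, go to s3
s3 | __0_[0]11##   read 0 → write 0, move L, go to s0
s0 | __0[_]011##   read _ → write _, move L, go to s2
s2 | __[0]_011##   read 0 → write #, move L, go to s0
s0 | _[_]#_011##   read _ → write _, move L, go to s2
s2 | [_]_#_011##   read _ → write 1, move R, go to s2
s2 | 1[_]#_011##   read _ → write 1, move R, go to s2
s2 | 11[#]_011##   read # → write _, move R, go to s3
s3 | 11_[_]011##   read _ → write _, move L, go to s0
s0 | 11[_]_011##   read _ → write _, move L, go to s2
s2 | 1[1]__011##   read 1 → write _, move R, go to s2
s2 | 1_[_]_011##   read _ → write 1, move R, go to s2
s2 | 1_1[_]011##   read _ → write 1, move R, go to s2
s2 | 1_11[0]11##   read 0 → write #, move L, go to s0
s0 | 1_1[1]#11##
Cell -2 holds 1 when M halts.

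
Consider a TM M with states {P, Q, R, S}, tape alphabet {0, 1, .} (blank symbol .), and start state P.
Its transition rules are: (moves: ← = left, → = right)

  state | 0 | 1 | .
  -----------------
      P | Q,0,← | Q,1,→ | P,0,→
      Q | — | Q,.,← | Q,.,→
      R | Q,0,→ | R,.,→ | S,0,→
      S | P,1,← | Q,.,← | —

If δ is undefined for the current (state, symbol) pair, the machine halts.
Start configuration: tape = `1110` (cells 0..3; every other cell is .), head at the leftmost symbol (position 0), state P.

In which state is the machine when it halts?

P | .[1]110   read 1 → write 1, move →, go to Q
Q | .1[1]10   read 1 → write ., move ←, go to Q
Q | .[1].10   read 1 → write ., move ←, go to Q
Q | [.]..10   read . → write ., move →, go to Q
Q | .[.].10   read . → write ., move →, go to Q
Q | ..[.]10   read . → write ., move →, go to Q
Q | ...[1]0   read 1 → write ., move ←, go to Q
Q | ..[.].0   read . → write ., move →, go to Q
Q | ...[.]0   read . → write ., move →, go to Q
Q | ....[0]
No transition is defined for (Q, 0); M halts in state Q.

Q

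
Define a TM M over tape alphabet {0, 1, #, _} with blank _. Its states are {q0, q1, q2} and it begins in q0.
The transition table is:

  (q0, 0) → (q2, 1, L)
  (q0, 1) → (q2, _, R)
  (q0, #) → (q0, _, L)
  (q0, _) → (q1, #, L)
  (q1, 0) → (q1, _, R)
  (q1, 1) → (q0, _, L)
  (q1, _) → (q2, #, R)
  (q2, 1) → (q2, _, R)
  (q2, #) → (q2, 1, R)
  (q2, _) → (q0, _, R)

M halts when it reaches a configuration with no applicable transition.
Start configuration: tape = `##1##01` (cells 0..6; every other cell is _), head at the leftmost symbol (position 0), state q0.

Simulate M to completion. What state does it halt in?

q2

q0 | ____[#]#1##01   read # → write _, move L, go to q0
q0 | ___[_]_#1##01   read _ → write #, move L, go to q1
q1 | __[_]#_#1##01   read _ → write #, move R, go to q2
q2 | __#[#]_#1##01   read # → write 1, move R, go to q2
q2 | __#1[_]#1##01   read _ → write _, move R, go to q0
q0 | __#1_[#]1##01   read # → write _, move L, go to q0
q0 | __#1[_]_1##01   read _ → write #, move L, go to q1
q1 | __#[1]#_1##01   read 1 → write _, move L, go to q0
q0 | __[#]_#_1##01   read # → write _, move L, go to q0
q0 | _[_]__#_1##01   read _ → write #, move L, go to q1
q1 | [_]#__#_1##01   read _ → write #, move R, go to q2
q2 | #[#]__#_1##01   read # → write 1, move R, go to q2
q2 | #1[_]_#_1##01   read _ → write _, move R, go to q0
q0 | #1_[_]#_1##01   read _ → write #, move L, go to q1
q1 | #1[_]##_1##01   read _ → write #, move R, go to q2
q2 | #1#[#]#_1##01   read # → write 1, move R, go to q2
q2 | #1#1[#]_1##01   read # → write 1, move R, go to q2
q2 | #1#11[_]1##01   read _ → write _, move R, go to q0
q0 | #1#11_[1]##01   read 1 → write _, move R, go to q2
q2 | #1#11__[#]#01   read # → write 1, move R, go to q2
q2 | #1#11__1[#]01   read # → write 1, move R, go to q2
q2 | #1#11__11[0]1
No transition is defined for (q2, 0); M halts in state q2.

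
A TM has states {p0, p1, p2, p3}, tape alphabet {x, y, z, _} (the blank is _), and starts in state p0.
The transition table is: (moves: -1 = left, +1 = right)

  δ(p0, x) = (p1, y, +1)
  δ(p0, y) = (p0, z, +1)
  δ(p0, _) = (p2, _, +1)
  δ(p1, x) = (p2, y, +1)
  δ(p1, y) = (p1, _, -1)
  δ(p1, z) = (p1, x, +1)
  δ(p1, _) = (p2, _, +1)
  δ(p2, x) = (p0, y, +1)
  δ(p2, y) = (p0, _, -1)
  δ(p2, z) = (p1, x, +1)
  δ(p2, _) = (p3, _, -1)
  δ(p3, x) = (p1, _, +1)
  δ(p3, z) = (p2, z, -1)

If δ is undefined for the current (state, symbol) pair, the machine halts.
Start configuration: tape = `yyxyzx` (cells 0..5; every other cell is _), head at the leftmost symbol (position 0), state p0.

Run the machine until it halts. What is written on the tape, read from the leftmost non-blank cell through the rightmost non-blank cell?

p0 | [y]yxyzx   read y → write z, move +1, go to p0
p0 | z[y]xyzx   read y → write z, move +1, go to p0
p0 | zz[x]yzx   read x → write y, move +1, go to p1
p1 | zzy[y]zx   read y → write _, move -1, go to p1
p1 | zz[y]_zx   read y → write _, move -1, go to p1
p1 | z[z]__zx   read z → write x, move +1, go to p1
p1 | zx[_]_zx   read _ → write _, move +1, go to p2
p2 | zx_[_]zx   read _ → write _, move -1, go to p3
p3 | zx[_]_zx
The non-blank tape span at halt is zx__zx.

zx__zx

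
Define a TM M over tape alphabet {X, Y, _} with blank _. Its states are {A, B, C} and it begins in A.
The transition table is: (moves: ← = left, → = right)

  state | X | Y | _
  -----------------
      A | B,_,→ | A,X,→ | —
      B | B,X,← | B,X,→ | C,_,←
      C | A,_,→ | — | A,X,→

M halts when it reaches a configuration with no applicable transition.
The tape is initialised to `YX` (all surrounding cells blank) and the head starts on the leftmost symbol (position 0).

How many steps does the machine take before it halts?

4

A | [Y]X_   read Y → write X, move →, go to A
A | X[X]_   read X → write _, move →, go to B
B | X_[_]   read _ → write _, move ←, go to C
C | X[_]_   read _ → write X, move →, go to A
A | XX[_]
M halts after 4 transitions.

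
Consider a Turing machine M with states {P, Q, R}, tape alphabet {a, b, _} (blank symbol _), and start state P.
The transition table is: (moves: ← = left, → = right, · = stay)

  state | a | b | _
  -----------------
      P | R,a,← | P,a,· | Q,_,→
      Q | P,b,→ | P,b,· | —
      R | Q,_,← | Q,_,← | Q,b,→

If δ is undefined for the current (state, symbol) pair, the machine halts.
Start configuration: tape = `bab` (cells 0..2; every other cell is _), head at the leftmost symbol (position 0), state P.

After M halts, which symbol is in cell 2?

state=P head=0 tape=__[b]ab   (P,b)→(P,a,·)
state=P head=0 tape=__[a]ab   (P,a)→(R,a,←)
state=R head=-1 tape=_[_]aab   (R,_)→(Q,b,→)
state=Q head=0 tape=_b[a]ab   (Q,a)→(P,b,→)
state=P head=1 tape=_bb[a]b   (P,a)→(R,a,←)
state=R head=0 tape=_b[b]ab   (R,b)→(Q,_,←)
state=Q head=-1 tape=_[b]_ab   (Q,b)→(P,b,·)
state=P head=-1 tape=_[b]_ab   (P,b)→(P,a,·)
state=P head=-1 tape=_[a]_ab   (P,a)→(R,a,←)
state=R head=-2 tape=[_]a_ab   (R,_)→(Q,b,→)
state=Q head=-1 tape=b[a]_ab   (Q,a)→(P,b,→)
state=P head=0 tape=bb[_]ab   (P,_)→(Q,_,→)
state=Q head=1 tape=bb_[a]b   (Q,a)→(P,b,→)
state=P head=2 tape=bb_b[b]   (P,b)→(P,a,·)
state=P head=2 tape=bb_b[a]   (P,a)→(R,a,←)
state=R head=1 tape=bb_[b]a   (R,b)→(Q,_,←)
state=Q head=0 tape=bb[_]_a
Cell 2 holds a when M halts.

a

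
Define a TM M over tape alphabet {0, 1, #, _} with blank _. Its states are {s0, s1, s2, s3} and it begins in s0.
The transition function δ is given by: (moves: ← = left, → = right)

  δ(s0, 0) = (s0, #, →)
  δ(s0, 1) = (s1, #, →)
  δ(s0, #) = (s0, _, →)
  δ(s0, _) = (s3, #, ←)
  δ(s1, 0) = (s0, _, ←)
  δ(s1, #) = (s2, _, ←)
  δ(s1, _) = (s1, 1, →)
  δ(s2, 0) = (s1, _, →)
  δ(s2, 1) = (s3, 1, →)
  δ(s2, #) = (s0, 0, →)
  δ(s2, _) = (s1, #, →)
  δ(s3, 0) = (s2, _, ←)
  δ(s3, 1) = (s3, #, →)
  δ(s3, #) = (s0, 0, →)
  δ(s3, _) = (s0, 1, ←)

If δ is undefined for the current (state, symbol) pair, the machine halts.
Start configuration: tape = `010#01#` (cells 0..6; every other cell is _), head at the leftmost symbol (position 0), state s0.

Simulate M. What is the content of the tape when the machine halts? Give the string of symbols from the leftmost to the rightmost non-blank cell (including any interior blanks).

state=s0 head=0 tape=[0]10#01#   (s0,0)→(s0,#,→)
state=s0 head=1 tape=#[1]0#01#   (s0,1)→(s1,#,→)
state=s1 head=2 tape=##[0]#01#   (s1,0)→(s0,_,←)
state=s0 head=1 tape=#[#]_#01#   (s0,#)→(s0,_,→)
state=s0 head=2 tape=#_[_]#01#   (s0,_)→(s3,#,←)
state=s3 head=1 tape=#[_]##01#   (s3,_)→(s0,1,←)
state=s0 head=0 tape=[#]1##01#   (s0,#)→(s0,_,→)
state=s0 head=1 tape=_[1]##01#   (s0,1)→(s1,#,→)
state=s1 head=2 tape=_#[#]#01#   (s1,#)→(s2,_,←)
state=s2 head=1 tape=_[#]_#01#   (s2,#)→(s0,0,→)
state=s0 head=2 tape=_0[_]#01#   (s0,_)→(s3,#,←)
state=s3 head=1 tape=_[0]##01#   (s3,0)→(s2,_,←)
state=s2 head=0 tape=[_]_##01#   (s2,_)→(s1,#,→)
state=s1 head=1 tape=#[_]##01#   (s1,_)→(s1,1,→)
state=s1 head=2 tape=#1[#]#01#   (s1,#)→(s2,_,←)
state=s2 head=1 tape=#[1]_#01#   (s2,1)→(s3,1,→)
state=s3 head=2 tape=#1[_]#01#   (s3,_)→(s0,1,←)
state=s0 head=1 tape=#[1]1#01#   (s0,1)→(s1,#,→)
state=s1 head=2 tape=##[1]#01#
The non-blank tape span at halt is ##1#01#.

##1#01#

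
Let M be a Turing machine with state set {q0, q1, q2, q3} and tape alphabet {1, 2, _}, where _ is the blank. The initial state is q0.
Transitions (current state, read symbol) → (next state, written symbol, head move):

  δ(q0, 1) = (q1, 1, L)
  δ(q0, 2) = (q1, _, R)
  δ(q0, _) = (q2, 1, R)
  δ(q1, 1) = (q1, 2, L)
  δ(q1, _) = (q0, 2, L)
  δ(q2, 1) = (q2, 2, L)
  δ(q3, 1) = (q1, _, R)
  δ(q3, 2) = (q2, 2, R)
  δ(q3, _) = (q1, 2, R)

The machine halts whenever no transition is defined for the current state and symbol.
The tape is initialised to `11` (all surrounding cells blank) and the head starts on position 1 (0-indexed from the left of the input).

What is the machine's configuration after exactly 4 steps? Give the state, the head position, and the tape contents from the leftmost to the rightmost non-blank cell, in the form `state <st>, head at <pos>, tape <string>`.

state=q0 head=1 tape=__1[1]   (q0,1)→(q1,1,L)
state=q1 head=0 tape=__[1]1   (q1,1)→(q1,2,L)
state=q1 head=-1 tape=_[_]21   (q1,_)→(q0,2,L)
state=q0 head=-2 tape=[_]221   (q0,_)→(q2,1,R)
state=q2 head=-1 tape=1[2]21
After 4 steps: state q2, head at -1, tape 1221.

state q2, head at -1, tape 1221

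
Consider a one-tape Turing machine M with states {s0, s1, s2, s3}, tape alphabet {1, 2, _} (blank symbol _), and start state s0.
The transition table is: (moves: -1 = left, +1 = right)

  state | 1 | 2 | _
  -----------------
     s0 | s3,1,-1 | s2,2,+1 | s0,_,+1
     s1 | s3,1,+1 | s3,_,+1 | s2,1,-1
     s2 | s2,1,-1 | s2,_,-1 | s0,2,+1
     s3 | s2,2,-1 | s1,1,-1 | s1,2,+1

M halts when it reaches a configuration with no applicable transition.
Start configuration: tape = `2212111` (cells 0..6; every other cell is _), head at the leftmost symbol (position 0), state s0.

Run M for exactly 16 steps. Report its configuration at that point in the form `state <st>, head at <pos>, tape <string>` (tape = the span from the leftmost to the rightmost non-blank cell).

s0 | _[2]212111   read 2 → write 2, move +1, go to s2
s2 | _2[2]12111   read 2 → write _, move -1, go to s2
s2 | _[2]_12111   read 2 → write _, move -1, go to s2
s2 | [_]__12111   read _ → write 2, move +1, go to s0
s0 | 2[_]_12111   read _ → write _, move +1, go to s0
s0 | 2_[_]12111   read _ → write _, move +1, go to s0
s0 | 2__[1]2111   read 1 → write 1, move -1, go to s3
s3 | 2_[_]12111   read _ → write 2, move +1, go to s1
s1 | 2_2[1]2111   read 1 → write 1, move +1, go to s3
s3 | 2_21[2]111   read 2 → write 1, move -1, go to s1
s1 | 2_2[1]1111   read 1 → write 1, move +1, go to s3
s3 | 2_21[1]111   read 1 → write 2, move -1, go to s2
s2 | 2_2[1]2111   read 1 → write 1, move -1, go to s2
s2 | 2_[2]12111   read 2 → write _, move -1, go to s2
s2 | 2[_]_12111   read _ → write 2, move +1, go to s0
s0 | 22[_]12111   read _ → write _, move +1, go to s0
s0 | 22_[1]2111
After 16 steps: state s0, head at 2, tape 22_12111.

state s0, head at 2, tape 22_12111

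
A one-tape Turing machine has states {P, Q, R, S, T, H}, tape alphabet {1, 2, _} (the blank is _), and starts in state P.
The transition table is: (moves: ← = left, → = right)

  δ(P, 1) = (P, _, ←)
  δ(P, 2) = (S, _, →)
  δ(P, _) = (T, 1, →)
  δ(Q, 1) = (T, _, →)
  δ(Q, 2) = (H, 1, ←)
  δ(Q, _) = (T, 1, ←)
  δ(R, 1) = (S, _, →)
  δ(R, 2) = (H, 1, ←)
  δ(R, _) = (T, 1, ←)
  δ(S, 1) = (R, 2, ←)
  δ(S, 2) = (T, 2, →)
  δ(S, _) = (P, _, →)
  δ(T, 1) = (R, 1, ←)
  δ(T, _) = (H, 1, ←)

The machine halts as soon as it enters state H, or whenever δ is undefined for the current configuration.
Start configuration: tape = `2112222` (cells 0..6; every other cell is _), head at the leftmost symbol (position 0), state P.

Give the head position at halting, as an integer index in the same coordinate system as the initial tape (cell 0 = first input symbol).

state=P head=0 tape=__[2]112222   (P,2)→(S,_,→)
state=S head=1 tape=___[1]12222   (S,1)→(R,2,←)
state=R head=0 tape=__[_]212222   (R,_)→(T,1,←)
state=T head=-1 tape=_[_]1212222   (T,_)→(H,1,←)
state=H head=-2 tape=[_]11212222
At halt the head is at cell -2.

-2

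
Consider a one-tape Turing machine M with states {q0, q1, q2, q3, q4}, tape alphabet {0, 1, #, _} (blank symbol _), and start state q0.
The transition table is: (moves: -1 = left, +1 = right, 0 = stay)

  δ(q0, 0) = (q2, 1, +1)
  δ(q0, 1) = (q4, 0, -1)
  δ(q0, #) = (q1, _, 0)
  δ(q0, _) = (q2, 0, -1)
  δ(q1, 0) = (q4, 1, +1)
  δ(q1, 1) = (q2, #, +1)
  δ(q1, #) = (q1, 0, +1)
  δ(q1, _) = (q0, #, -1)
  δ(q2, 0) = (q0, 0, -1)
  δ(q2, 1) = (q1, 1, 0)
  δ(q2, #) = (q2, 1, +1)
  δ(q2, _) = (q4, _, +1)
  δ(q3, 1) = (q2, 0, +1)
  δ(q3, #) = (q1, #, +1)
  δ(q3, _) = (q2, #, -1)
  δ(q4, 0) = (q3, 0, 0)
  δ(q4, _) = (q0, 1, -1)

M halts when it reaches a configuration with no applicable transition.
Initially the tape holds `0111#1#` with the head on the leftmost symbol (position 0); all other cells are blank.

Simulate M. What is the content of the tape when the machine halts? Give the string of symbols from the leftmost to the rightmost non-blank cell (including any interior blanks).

1###0##01

state=q0 head=0 tape=[0]111#1#__   (q0,0)→(q2,1,+1)
state=q2 head=1 tape=1[1]11#1#__   (q2,1)→(q1,1,0)
state=q1 head=1 tape=1[1]11#1#__   (q1,1)→(q2,#,+1)
state=q2 head=2 tape=1#[1]1#1#__   (q2,1)→(q1,1,0)
state=q1 head=2 tape=1#[1]1#1#__   (q1,1)→(q2,#,+1)
state=q2 head=3 tape=1##[1]#1#__   (q2,1)→(q1,1,0)
state=q1 head=3 tape=1##[1]#1#__   (q1,1)→(q2,#,+1)
state=q2 head=4 tape=1###[#]1#__   (q2,#)→(q2,1,+1)
state=q2 head=5 tape=1###1[1]#__   (q2,1)→(q1,1,0)
state=q1 head=5 tape=1###1[1]#__   (q1,1)→(q2,#,+1)
state=q2 head=6 tape=1###1#[#]__   (q2,#)→(q2,1,+1)
state=q2 head=7 tape=1###1#1[_]_   (q2,_)→(q4,_,+1)
state=q4 head=8 tape=1###1#1_[_]   (q4,_)→(q0,1,-1)
state=q0 head=7 tape=1###1#1[_]1   (q0,_)→(q2,0,-1)
state=q2 head=6 tape=1###1#[1]01   (q2,1)→(q1,1,0)
state=q1 head=6 tape=1###1#[1]01   (q1,1)→(q2,#,+1)
state=q2 head=7 tape=1###1##[0]1   (q2,0)→(q0,0,-1)
state=q0 head=6 tape=1###1#[#]01   (q0,#)→(q1,_,0)
state=q1 head=6 tape=1###1#[_]01   (q1,_)→(q0,#,-1)
state=q0 head=5 tape=1###1[#]#01   (q0,#)→(q1,_,0)
state=q1 head=5 tape=1###1[_]#01   (q1,_)→(q0,#,-1)
state=q0 head=4 tape=1###[1]##01   (q0,1)→(q4,0,-1)
state=q4 head=3 tape=1##[#]0##01
The non-blank tape span at halt is 1###0##01.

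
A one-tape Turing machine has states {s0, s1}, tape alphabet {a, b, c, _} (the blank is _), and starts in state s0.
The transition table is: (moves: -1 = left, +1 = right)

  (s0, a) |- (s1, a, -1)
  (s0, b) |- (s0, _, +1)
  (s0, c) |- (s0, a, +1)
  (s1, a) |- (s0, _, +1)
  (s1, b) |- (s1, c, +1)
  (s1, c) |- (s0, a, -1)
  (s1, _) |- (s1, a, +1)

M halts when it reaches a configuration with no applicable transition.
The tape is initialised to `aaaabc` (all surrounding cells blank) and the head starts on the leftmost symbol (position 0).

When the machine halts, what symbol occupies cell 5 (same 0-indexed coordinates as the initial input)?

s0 | _[a]aaabc_   read a → write a, move -1, go to s1
s1 | [_]aaaabc_   read _ → write a, move +1, go to s1
s1 | a[a]aaabc_   read a → write _, move +1, go to s0
s0 | a_[a]aabc_   read a → write a, move -1, go to s1
s1 | a[_]aaabc_   read _ → write a, move +1, go to s1
s1 | aa[a]aabc_   read a → write _, move +1, go to s0
s0 | aa_[a]abc_   read a → write a, move -1, go to s1
s1 | aa[_]aabc_   read _ → write a, move +1, go to s1
s1 | aaa[a]abc_   read a → write _, move +1, go to s0
s0 | aaa_[a]bc_   read a → write a, move -1, go to s1
s1 | aaa[_]abc_   read _ → write a, move +1, go to s1
s1 | aaaa[a]bc_   read a → write _, move +1, go to s0
s0 | aaaa_[b]c_   read b → write _, move +1, go to s0
s0 | aaaa__[c]_   read c → write a, move +1, go to s0
s0 | aaaa__a[_]
Cell 5 holds a when M halts.

a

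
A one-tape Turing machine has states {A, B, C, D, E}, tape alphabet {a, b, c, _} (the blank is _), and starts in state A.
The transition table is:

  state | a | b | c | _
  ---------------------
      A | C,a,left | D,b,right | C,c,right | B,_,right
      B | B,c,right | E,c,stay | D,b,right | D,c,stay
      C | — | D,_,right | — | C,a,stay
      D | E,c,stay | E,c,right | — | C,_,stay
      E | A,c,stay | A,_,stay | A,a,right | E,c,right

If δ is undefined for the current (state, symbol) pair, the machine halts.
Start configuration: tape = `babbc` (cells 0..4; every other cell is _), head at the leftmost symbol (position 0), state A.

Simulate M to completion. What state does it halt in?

D

A | [b]abbc__   read b → write b, move right, go to D
D | b[a]bbc__   read a → write c, move stay, go to E
E | b[c]bbc__   read c → write a, move right, go to A
A | ba[b]bc__   read b → write b, move right, go to D
D | bab[b]c__   read b → write c, move right, go to E
E | babc[c]__   read c → write a, move right, go to A
A | babca[_]_   read _ → write _, move right, go to B
B | babca_[_]   read _ → write c, move stay, go to D
D | babca_[c]
No transition is defined for (D, c); M halts in state D.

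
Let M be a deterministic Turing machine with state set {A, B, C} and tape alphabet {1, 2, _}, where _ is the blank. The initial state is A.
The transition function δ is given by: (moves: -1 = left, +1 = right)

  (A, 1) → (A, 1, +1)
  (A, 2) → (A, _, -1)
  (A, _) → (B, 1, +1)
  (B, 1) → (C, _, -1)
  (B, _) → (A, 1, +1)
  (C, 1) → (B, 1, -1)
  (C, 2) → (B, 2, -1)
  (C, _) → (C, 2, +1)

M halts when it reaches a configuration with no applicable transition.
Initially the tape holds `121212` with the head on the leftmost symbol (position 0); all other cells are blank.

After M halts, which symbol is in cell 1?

1

state=A head=0 tape=_[1]21212   (A,1)→(A,1,+1)
state=A head=1 tape=_1[2]1212   (A,2)→(A,_,-1)
state=A head=0 tape=_[1]_1212   (A,1)→(A,1,+1)
state=A head=1 tape=_1[_]1212   (A,_)→(B,1,+1)
state=B head=2 tape=_11[1]212   (B,1)→(C,_,-1)
state=C head=1 tape=_1[1]_212   (C,1)→(B,1,-1)
state=B head=0 tape=_[1]1_212   (B,1)→(C,_,-1)
state=C head=-1 tape=[_]_1_212   (C,_)→(C,2,+1)
state=C head=0 tape=2[_]1_212   (C,_)→(C,2,+1)
state=C head=1 tape=22[1]_212   (C,1)→(B,1,-1)
state=B head=0 tape=2[2]1_212
Cell 1 holds 1 when M halts.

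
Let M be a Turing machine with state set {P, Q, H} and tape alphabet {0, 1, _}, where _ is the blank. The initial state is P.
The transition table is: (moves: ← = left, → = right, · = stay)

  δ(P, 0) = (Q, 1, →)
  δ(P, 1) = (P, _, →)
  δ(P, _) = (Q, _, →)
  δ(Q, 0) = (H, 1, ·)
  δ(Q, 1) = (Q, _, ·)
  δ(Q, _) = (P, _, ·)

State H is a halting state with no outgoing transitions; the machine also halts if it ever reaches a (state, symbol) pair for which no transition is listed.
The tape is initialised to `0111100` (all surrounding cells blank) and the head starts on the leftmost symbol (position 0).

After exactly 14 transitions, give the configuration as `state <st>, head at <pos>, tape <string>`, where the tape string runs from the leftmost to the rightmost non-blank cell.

P | [0]111100   read 0 → write 1, move →, go to Q
Q | 1[1]11100   read 1 → write _, move ·, go to Q
Q | 1[_]11100   read _ → write _, move ·, go to P
P | 1[_]11100   read _ → write _, move →, go to Q
Q | 1_[1]1100   read 1 → write _, move ·, go to Q
Q | 1_[_]1100   read _ → write _, move ·, go to P
P | 1_[_]1100   read _ → write _, move →, go to Q
Q | 1__[1]100   read 1 → write _, move ·, go to Q
Q | 1__[_]100   read _ → write _, move ·, go to P
P | 1__[_]100   read _ → write _, move →, go to Q
Q | 1___[1]00   read 1 → write _, move ·, go to Q
Q | 1___[_]00   read _ → write _, move ·, go to P
P | 1___[_]00   read _ → write _, move →, go to Q
Q | 1____[0]0   read 0 → write 1, move ·, go to H
H | 1____[1]0
After 14 steps: state H, head at 5, tape 1____10.

state H, head at 5, tape 1____10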